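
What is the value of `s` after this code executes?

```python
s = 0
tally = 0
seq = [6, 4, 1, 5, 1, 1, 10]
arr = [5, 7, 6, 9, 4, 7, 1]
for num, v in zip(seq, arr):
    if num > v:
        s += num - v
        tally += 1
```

Let's trace through this code step by step.

Initialize: s = 0
Initialize: tally = 0
Initialize: seq = [6, 4, 1, 5, 1, 1, 10]
Initialize: arr = [5, 7, 6, 9, 4, 7, 1]
Entering loop: for num, v in zip(seq, arr):

After execution: s = 10
10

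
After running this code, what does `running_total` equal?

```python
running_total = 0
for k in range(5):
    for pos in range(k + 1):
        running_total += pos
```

Let's trace through this code step by step.

Initialize: running_total = 0
Entering loop: for k in range(5):

After execution: running_total = 20
20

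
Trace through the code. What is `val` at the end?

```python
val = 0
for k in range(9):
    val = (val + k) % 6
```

Let's trace through this code step by step.

Initialize: val = 0
Entering loop: for k in range(9):

After execution: val = 0
0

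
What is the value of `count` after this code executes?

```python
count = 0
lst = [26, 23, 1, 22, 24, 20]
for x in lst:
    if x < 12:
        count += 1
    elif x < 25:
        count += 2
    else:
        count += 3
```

Let's trace through this code step by step.

Initialize: count = 0
Initialize: lst = [26, 23, 1, 22, 24, 20]
Entering loop: for x in lst:

After execution: count = 12
12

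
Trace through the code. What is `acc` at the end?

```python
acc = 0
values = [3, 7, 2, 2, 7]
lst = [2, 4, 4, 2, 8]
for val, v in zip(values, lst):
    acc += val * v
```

Let's trace through this code step by step.

Initialize: acc = 0
Initialize: values = [3, 7, 2, 2, 7]
Initialize: lst = [2, 4, 4, 2, 8]
Entering loop: for val, v in zip(values, lst):

After execution: acc = 102
102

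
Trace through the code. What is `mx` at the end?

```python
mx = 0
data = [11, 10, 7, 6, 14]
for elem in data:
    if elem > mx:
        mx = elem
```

Let's trace through this code step by step.

Initialize: mx = 0
Initialize: data = [11, 10, 7, 6, 14]
Entering loop: for elem in data:

After execution: mx = 14
14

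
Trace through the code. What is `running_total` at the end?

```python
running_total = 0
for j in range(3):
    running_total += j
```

Let's trace through this code step by step.

Initialize: running_total = 0
Entering loop: for j in range(3):

After execution: running_total = 3
3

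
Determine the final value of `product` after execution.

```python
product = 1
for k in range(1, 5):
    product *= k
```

Let's trace through this code step by step.

Initialize: product = 1
Entering loop: for k in range(1, 5):

After execution: product = 24
24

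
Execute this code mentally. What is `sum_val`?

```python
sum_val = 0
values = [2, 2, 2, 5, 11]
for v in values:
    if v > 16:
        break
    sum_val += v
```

Let's trace through this code step by step.

Initialize: sum_val = 0
Initialize: values = [2, 2, 2, 5, 11]
Entering loop: for v in values:

After execution: sum_val = 22
22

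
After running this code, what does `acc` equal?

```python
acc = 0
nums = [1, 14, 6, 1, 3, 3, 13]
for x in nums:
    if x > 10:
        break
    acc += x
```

Let's trace through this code step by step.

Initialize: acc = 0
Initialize: nums = [1, 14, 6, 1, 3, 3, 13]
Entering loop: for x in nums:

After execution: acc = 1
1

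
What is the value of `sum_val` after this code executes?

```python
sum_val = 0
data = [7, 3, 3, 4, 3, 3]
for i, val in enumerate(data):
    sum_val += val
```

Let's trace through this code step by step.

Initialize: sum_val = 0
Initialize: data = [7, 3, 3, 4, 3, 3]
Entering loop: for i, val in enumerate(data):

After execution: sum_val = 23
23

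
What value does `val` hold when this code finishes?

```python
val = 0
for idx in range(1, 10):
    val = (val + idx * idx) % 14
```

Let's trace through this code step by step.

Initialize: val = 0
Entering loop: for idx in range(1, 10):

After execution: val = 5
5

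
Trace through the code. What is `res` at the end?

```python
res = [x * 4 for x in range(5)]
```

Let's trace through this code step by step.

Initialize: res = [x * 4 for x in range(5)]

After execution: res = [0, 4, 8, 12, 16]
[0, 4, 8, 12, 16]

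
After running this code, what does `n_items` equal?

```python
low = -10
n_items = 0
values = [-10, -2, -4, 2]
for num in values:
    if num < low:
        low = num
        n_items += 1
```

Let's trace through this code step by step.

Initialize: low = -10
Initialize: n_items = 0
Initialize: values = [-10, -2, -4, 2]
Entering loop: for num in values:

After execution: n_items = 0
0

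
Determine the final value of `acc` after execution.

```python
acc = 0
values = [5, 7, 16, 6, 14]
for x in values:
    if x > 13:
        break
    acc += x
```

Let's trace through this code step by step.

Initialize: acc = 0
Initialize: values = [5, 7, 16, 6, 14]
Entering loop: for x in values:

After execution: acc = 12
12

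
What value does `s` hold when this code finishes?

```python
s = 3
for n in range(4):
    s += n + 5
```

Let's trace through this code step by step.

Initialize: s = 3
Entering loop: for n in range(4):

After execution: s = 29
29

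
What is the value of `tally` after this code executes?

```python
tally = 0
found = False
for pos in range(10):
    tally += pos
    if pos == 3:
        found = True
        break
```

Let's trace through this code step by step.

Initialize: tally = 0
Initialize: found = False
Entering loop: for pos in range(10):

After execution: tally = 6
6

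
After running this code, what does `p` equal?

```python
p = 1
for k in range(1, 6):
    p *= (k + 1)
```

Let's trace through this code step by step.

Initialize: p = 1
Entering loop: for k in range(1, 6):

After execution: p = 720
720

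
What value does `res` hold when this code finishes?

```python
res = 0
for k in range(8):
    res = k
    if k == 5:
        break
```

Let's trace through this code step by step.

Initialize: res = 0
Entering loop: for k in range(8):

After execution: res = 5
5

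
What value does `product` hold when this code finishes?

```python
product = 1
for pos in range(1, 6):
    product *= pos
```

Let's trace through this code step by step.

Initialize: product = 1
Entering loop: for pos in range(1, 6):

After execution: product = 120
120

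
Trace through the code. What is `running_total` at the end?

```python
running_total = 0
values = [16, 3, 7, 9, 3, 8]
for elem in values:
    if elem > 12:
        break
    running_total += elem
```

Let's trace through this code step by step.

Initialize: running_total = 0
Initialize: values = [16, 3, 7, 9, 3, 8]
Entering loop: for elem in values:

After execution: running_total = 0
0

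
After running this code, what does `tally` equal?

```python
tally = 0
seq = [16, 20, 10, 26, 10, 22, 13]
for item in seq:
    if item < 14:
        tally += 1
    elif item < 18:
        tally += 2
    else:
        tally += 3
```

Let's trace through this code step by step.

Initialize: tally = 0
Initialize: seq = [16, 20, 10, 26, 10, 22, 13]
Entering loop: for item in seq:

After execution: tally = 14
14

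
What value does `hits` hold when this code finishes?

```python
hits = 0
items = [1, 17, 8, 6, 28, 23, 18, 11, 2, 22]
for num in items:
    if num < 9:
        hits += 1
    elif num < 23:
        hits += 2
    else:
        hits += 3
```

Let's trace through this code step by step.

Initialize: hits = 0
Initialize: items = [1, 17, 8, 6, 28, 23, 18, 11, 2, 22]
Entering loop: for num in items:

After execution: hits = 18
18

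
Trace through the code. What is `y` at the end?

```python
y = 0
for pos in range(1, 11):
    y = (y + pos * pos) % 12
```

Let's trace through this code step by step.

Initialize: y = 0
Entering loop: for pos in range(1, 11):

After execution: y = 1
1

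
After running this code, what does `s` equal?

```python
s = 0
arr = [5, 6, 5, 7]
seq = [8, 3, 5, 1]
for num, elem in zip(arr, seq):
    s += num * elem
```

Let's trace through this code step by step.

Initialize: s = 0
Initialize: arr = [5, 6, 5, 7]
Initialize: seq = [8, 3, 5, 1]
Entering loop: for num, elem in zip(arr, seq):

After execution: s = 90
90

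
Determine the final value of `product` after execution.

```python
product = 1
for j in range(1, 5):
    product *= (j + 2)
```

Let's trace through this code step by step.

Initialize: product = 1
Entering loop: for j in range(1, 5):

After execution: product = 360
360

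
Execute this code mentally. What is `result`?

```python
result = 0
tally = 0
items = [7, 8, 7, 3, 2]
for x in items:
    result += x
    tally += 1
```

Let's trace through this code step by step.

Initialize: result = 0
Initialize: tally = 0
Initialize: items = [7, 8, 7, 3, 2]
Entering loop: for x in items:

After execution: result = 27
27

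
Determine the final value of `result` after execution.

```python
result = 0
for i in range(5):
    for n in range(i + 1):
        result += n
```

Let's trace through this code step by step.

Initialize: result = 0
Entering loop: for i in range(5):

After execution: result = 20
20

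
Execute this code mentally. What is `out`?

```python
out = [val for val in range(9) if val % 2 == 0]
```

Let's trace through this code step by step.

Initialize: out = [val for val in range(9) if val % 2 == 0]

After execution: out = [0, 2, 4, 6, 8]
[0, 2, 4, 6, 8]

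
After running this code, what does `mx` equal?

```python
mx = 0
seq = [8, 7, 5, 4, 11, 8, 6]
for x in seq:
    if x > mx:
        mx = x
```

Let's trace through this code step by step.

Initialize: mx = 0
Initialize: seq = [8, 7, 5, 4, 11, 8, 6]
Entering loop: for x in seq:

After execution: mx = 11
11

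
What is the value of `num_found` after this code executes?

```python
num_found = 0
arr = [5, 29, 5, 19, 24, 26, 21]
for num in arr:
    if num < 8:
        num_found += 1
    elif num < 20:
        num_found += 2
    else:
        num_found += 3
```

Let's trace through this code step by step.

Initialize: num_found = 0
Initialize: arr = [5, 29, 5, 19, 24, 26, 21]
Entering loop: for num in arr:

After execution: num_found = 16
16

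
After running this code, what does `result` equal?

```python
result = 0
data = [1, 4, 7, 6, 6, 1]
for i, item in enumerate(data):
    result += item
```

Let's trace through this code step by step.

Initialize: result = 0
Initialize: data = [1, 4, 7, 6, 6, 1]
Entering loop: for i, item in enumerate(data):

After execution: result = 25
25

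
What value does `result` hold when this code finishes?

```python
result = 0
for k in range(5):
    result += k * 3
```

Let's trace through this code step by step.

Initialize: result = 0
Entering loop: for k in range(5):

After execution: result = 30
30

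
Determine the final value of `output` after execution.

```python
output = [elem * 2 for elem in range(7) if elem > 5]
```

Let's trace through this code step by step.

Initialize: output = [elem * 2 for elem in range(7) if elem > 5]

After execution: output = [12]
[12]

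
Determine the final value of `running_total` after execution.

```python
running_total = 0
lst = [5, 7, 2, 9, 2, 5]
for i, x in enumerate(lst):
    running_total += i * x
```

Let's trace through this code step by step.

Initialize: running_total = 0
Initialize: lst = [5, 7, 2, 9, 2, 5]
Entering loop: for i, x in enumerate(lst):

After execution: running_total = 71
71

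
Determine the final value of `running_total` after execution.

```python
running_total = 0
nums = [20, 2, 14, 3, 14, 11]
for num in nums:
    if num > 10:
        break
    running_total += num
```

Let's trace through this code step by step.

Initialize: running_total = 0
Initialize: nums = [20, 2, 14, 3, 14, 11]
Entering loop: for num in nums:

After execution: running_total = 0
0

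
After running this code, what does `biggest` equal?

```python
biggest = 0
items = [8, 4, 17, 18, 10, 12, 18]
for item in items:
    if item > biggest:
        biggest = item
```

Let's trace through this code step by step.

Initialize: biggest = 0
Initialize: items = [8, 4, 17, 18, 10, 12, 18]
Entering loop: for item in items:

After execution: biggest = 18
18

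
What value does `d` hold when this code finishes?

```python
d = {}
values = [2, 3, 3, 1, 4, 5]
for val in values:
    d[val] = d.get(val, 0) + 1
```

Let's trace through this code step by step.

Initialize: d = {}
Initialize: values = [2, 3, 3, 1, 4, 5]
Entering loop: for val in values:

After execution: d = {2: 1, 3: 2, 1: 1, 4: 1, 5: 1}
{2: 1, 3: 2, 1: 1, 4: 1, 5: 1}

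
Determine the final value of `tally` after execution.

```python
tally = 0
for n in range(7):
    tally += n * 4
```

Let's trace through this code step by step.

Initialize: tally = 0
Entering loop: for n in range(7):

After execution: tally = 84
84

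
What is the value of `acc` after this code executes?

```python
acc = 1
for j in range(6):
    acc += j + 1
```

Let's trace through this code step by step.

Initialize: acc = 1
Entering loop: for j in range(6):

After execution: acc = 22
22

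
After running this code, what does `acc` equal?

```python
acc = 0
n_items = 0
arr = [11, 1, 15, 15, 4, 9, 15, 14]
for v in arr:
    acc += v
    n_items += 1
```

Let's trace through this code step by step.

Initialize: acc = 0
Initialize: n_items = 0
Initialize: arr = [11, 1, 15, 15, 4, 9, 15, 14]
Entering loop: for v in arr:

After execution: acc = 84
84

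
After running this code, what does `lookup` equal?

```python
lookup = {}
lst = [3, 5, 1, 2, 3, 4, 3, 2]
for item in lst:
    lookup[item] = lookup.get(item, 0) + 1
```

Let's trace through this code step by step.

Initialize: lookup = {}
Initialize: lst = [3, 5, 1, 2, 3, 4, 3, 2]
Entering loop: for item in lst:

After execution: lookup = {3: 3, 5: 1, 1: 1, 2: 2, 4: 1}
{3: 3, 5: 1, 1: 1, 2: 2, 4: 1}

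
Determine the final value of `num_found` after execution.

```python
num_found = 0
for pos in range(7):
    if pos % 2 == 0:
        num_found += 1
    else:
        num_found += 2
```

Let's trace through this code step by step.

Initialize: num_found = 0
Entering loop: for pos in range(7):

After execution: num_found = 10
10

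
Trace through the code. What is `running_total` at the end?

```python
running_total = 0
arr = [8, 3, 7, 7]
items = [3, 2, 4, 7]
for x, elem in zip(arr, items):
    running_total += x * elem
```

Let's trace through this code step by step.

Initialize: running_total = 0
Initialize: arr = [8, 3, 7, 7]
Initialize: items = [3, 2, 4, 7]
Entering loop: for x, elem in zip(arr, items):

After execution: running_total = 107
107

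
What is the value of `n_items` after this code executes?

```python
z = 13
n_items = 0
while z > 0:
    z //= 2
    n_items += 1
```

Let's trace through this code step by step.

Initialize: z = 13
Initialize: n_items = 0
Entering loop: while z > 0:

After execution: n_items = 4
4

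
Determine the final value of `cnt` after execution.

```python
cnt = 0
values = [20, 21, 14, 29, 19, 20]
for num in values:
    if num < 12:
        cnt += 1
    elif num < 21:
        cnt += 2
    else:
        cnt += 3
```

Let's trace through this code step by step.

Initialize: cnt = 0
Initialize: values = [20, 21, 14, 29, 19, 20]
Entering loop: for num in values:

After execution: cnt = 14
14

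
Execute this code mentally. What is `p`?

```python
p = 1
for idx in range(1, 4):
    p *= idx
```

Let's trace through this code step by step.

Initialize: p = 1
Entering loop: for idx in range(1, 4):

After execution: p = 6
6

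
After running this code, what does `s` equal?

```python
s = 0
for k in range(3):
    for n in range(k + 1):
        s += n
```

Let's trace through this code step by step.

Initialize: s = 0
Entering loop: for k in range(3):

After execution: s = 4
4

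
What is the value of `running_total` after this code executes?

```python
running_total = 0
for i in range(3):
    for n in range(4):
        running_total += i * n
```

Let's trace through this code step by step.

Initialize: running_total = 0
Entering loop: for i in range(3):

After execution: running_total = 18
18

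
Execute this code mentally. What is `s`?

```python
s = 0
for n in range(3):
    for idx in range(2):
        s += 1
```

Let's trace through this code step by step.

Initialize: s = 0
Entering loop: for n in range(3):

After execution: s = 6
6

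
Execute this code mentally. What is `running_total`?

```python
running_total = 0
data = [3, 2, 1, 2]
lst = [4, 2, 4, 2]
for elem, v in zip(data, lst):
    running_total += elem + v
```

Let's trace through this code step by step.

Initialize: running_total = 0
Initialize: data = [3, 2, 1, 2]
Initialize: lst = [4, 2, 4, 2]
Entering loop: for elem, v in zip(data, lst):

After execution: running_total = 20
20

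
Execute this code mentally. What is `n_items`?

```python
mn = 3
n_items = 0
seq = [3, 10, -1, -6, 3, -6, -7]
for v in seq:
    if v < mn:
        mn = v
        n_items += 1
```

Let's trace through this code step by step.

Initialize: mn = 3
Initialize: n_items = 0
Initialize: seq = [3, 10, -1, -6, 3, -6, -7]
Entering loop: for v in seq:

After execution: n_items = 3
3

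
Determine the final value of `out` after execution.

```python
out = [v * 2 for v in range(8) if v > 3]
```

Let's trace through this code step by step.

Initialize: out = [v * 2 for v in range(8) if v > 3]

After execution: out = [8, 10, 12, 14]
[8, 10, 12, 14]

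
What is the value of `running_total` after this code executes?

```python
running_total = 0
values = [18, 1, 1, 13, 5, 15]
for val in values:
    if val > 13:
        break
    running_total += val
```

Let's trace through this code step by step.

Initialize: running_total = 0
Initialize: values = [18, 1, 1, 13, 5, 15]
Entering loop: for val in values:

After execution: running_total = 0
0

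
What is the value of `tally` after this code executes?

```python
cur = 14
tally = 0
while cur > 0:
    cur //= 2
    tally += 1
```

Let's trace through this code step by step.

Initialize: cur = 14
Initialize: tally = 0
Entering loop: while cur > 0:

After execution: tally = 4
4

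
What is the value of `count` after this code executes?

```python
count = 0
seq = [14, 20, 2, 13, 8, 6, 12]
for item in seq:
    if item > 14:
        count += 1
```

Let's trace through this code step by step.

Initialize: count = 0
Initialize: seq = [14, 20, 2, 13, 8, 6, 12]
Entering loop: for item in seq:

After execution: count = 1
1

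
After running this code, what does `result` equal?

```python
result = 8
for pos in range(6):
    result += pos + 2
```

Let's trace through this code step by step.

Initialize: result = 8
Entering loop: for pos in range(6):

After execution: result = 35
35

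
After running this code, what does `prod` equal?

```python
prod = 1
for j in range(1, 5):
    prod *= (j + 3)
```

Let's trace through this code step by step.

Initialize: prod = 1
Entering loop: for j in range(1, 5):

After execution: prod = 840
840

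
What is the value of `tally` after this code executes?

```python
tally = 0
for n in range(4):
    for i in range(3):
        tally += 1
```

Let's trace through this code step by step.

Initialize: tally = 0
Entering loop: for n in range(4):

After execution: tally = 12
12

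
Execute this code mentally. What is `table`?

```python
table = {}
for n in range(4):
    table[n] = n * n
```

Let's trace through this code step by step.

Initialize: table = {}
Entering loop: for n in range(4):

After execution: table = {0: 0, 1: 1, 2: 4, 3: 9}
{0: 0, 1: 1, 2: 4, 3: 9}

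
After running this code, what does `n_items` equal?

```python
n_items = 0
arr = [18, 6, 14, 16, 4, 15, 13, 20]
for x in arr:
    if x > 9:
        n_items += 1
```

Let's trace through this code step by step.

Initialize: n_items = 0
Initialize: arr = [18, 6, 14, 16, 4, 15, 13, 20]
Entering loop: for x in arr:

After execution: n_items = 6
6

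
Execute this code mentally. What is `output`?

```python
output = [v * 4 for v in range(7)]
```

Let's trace through this code step by step.

Initialize: output = [v * 4 for v in range(7)]

After execution: output = [0, 4, 8, 12, 16, 20, 24]
[0, 4, 8, 12, 16, 20, 24]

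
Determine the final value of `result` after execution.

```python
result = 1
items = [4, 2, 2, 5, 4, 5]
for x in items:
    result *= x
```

Let's trace through this code step by step.

Initialize: result = 1
Initialize: items = [4, 2, 2, 5, 4, 5]
Entering loop: for x in items:

After execution: result = 1600
1600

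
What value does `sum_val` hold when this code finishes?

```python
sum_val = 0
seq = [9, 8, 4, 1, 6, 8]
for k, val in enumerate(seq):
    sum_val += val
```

Let's trace through this code step by step.

Initialize: sum_val = 0
Initialize: seq = [9, 8, 4, 1, 6, 8]
Entering loop: for k, val in enumerate(seq):

After execution: sum_val = 36
36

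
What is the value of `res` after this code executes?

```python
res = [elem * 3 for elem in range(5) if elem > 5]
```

Let's trace through this code step by step.

Initialize: res = [elem * 3 for elem in range(5) if elem > 5]

After execution: res = []
[]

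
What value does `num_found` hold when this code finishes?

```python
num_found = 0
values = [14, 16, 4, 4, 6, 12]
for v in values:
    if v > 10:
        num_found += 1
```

Let's trace through this code step by step.

Initialize: num_found = 0
Initialize: values = [14, 16, 4, 4, 6, 12]
Entering loop: for v in values:

After execution: num_found = 3
3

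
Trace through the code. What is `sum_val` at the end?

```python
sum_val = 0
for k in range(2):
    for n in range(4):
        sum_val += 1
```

Let's trace through this code step by step.

Initialize: sum_val = 0
Entering loop: for k in range(2):

After execution: sum_val = 8
8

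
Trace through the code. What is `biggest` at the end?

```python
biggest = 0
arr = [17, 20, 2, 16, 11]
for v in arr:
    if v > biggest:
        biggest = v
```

Let's trace through this code step by step.

Initialize: biggest = 0
Initialize: arr = [17, 20, 2, 16, 11]
Entering loop: for v in arr:

After execution: biggest = 20
20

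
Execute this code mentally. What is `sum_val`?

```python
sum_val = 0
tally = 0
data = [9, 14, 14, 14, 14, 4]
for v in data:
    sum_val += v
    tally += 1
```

Let's trace through this code step by step.

Initialize: sum_val = 0
Initialize: tally = 0
Initialize: data = [9, 14, 14, 14, 14, 4]
Entering loop: for v in data:

After execution: sum_val = 69
69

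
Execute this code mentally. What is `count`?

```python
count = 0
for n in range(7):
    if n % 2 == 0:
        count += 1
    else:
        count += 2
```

Let's trace through this code step by step.

Initialize: count = 0
Entering loop: for n in range(7):

After execution: count = 10
10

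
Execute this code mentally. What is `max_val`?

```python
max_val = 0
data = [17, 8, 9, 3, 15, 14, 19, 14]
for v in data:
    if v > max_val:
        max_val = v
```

Let's trace through this code step by step.

Initialize: max_val = 0
Initialize: data = [17, 8, 9, 3, 15, 14, 19, 14]
Entering loop: for v in data:

After execution: max_val = 19
19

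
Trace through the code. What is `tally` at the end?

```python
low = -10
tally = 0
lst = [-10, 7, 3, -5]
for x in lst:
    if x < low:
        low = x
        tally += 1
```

Let's trace through this code step by step.

Initialize: low = -10
Initialize: tally = 0
Initialize: lst = [-10, 7, 3, -5]
Entering loop: for x in lst:

After execution: tally = 0
0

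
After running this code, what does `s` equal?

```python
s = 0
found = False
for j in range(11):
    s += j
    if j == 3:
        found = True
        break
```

Let's trace through this code step by step.

Initialize: s = 0
Initialize: found = False
Entering loop: for j in range(11):

After execution: s = 6
6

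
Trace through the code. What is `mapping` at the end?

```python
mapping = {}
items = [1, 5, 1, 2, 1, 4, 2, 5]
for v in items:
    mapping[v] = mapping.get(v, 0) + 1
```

Let's trace through this code step by step.

Initialize: mapping = {}
Initialize: items = [1, 5, 1, 2, 1, 4, 2, 5]
Entering loop: for v in items:

After execution: mapping = {1: 3, 5: 2, 2: 2, 4: 1}
{1: 3, 5: 2, 2: 2, 4: 1}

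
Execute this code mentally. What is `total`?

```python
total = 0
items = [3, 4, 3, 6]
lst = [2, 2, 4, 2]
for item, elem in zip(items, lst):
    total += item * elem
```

Let's trace through this code step by step.

Initialize: total = 0
Initialize: items = [3, 4, 3, 6]
Initialize: lst = [2, 2, 4, 2]
Entering loop: for item, elem in zip(items, lst):

After execution: total = 38
38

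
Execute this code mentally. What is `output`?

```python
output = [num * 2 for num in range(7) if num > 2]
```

Let's trace through this code step by step.

Initialize: output = [num * 2 for num in range(7) if num > 2]

After execution: output = [6, 8, 10, 12]
[6, 8, 10, 12]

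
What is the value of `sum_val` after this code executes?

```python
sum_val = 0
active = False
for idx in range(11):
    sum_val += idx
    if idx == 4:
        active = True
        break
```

Let's trace through this code step by step.

Initialize: sum_val = 0
Initialize: active = False
Entering loop: for idx in range(11):

After execution: sum_val = 10
10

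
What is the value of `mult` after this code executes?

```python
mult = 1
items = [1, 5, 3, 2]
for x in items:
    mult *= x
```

Let's trace through this code step by step.

Initialize: mult = 1
Initialize: items = [1, 5, 3, 2]
Entering loop: for x in items:

After execution: mult = 30
30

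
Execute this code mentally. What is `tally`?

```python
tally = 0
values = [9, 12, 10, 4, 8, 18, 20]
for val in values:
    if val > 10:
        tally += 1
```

Let's trace through this code step by step.

Initialize: tally = 0
Initialize: values = [9, 12, 10, 4, 8, 18, 20]
Entering loop: for val in values:

After execution: tally = 3
3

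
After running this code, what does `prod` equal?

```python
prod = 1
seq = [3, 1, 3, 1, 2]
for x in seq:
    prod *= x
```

Let's trace through this code step by step.

Initialize: prod = 1
Initialize: seq = [3, 1, 3, 1, 2]
Entering loop: for x in seq:

After execution: prod = 18
18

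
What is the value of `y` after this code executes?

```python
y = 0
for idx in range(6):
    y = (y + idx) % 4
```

Let's trace through this code step by step.

Initialize: y = 0
Entering loop: for idx in range(6):

After execution: y = 3
3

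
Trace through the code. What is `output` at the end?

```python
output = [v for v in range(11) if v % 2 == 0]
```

Let's trace through this code step by step.

Initialize: output = [v for v in range(11) if v % 2 == 0]

After execution: output = [0, 2, 4, 6, 8, 10]
[0, 2, 4, 6, 8, 10]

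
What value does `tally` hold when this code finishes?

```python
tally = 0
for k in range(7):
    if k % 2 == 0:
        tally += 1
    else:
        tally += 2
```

Let's trace through this code step by step.

Initialize: tally = 0
Entering loop: for k in range(7):

After execution: tally = 10
10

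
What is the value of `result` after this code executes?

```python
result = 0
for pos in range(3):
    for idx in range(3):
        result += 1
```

Let's trace through this code step by step.

Initialize: result = 0
Entering loop: for pos in range(3):

After execution: result = 9
9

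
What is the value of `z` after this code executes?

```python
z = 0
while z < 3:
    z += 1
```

Let's trace through this code step by step.

Initialize: z = 0
Entering loop: while z < 3:

After execution: z = 3
3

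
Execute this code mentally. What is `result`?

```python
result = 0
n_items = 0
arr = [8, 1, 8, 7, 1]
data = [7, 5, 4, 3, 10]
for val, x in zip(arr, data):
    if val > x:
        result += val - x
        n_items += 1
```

Let's trace through this code step by step.

Initialize: result = 0
Initialize: n_items = 0
Initialize: arr = [8, 1, 8, 7, 1]
Initialize: data = [7, 5, 4, 3, 10]
Entering loop: for val, x in zip(arr, data):

After execution: result = 9
9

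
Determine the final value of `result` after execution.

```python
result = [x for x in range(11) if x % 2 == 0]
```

Let's trace through this code step by step.

Initialize: result = [x for x in range(11) if x % 2 == 0]

After execution: result = [0, 2, 4, 6, 8, 10]
[0, 2, 4, 6, 8, 10]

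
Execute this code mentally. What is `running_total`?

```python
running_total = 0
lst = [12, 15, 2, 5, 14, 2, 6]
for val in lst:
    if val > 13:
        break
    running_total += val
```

Let's trace through this code step by step.

Initialize: running_total = 0
Initialize: lst = [12, 15, 2, 5, 14, 2, 6]
Entering loop: for val in lst:

After execution: running_total = 12
12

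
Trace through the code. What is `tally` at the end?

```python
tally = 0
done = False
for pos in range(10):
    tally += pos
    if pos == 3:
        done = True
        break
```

Let's trace through this code step by step.

Initialize: tally = 0
Initialize: done = False
Entering loop: for pos in range(10):

After execution: tally = 6
6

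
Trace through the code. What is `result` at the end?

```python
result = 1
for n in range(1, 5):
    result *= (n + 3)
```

Let's trace through this code step by step.

Initialize: result = 1
Entering loop: for n in range(1, 5):

After execution: result = 840
840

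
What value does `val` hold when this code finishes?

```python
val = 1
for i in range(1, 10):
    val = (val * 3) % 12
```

Let's trace through this code step by step.

Initialize: val = 1
Entering loop: for i in range(1, 10):

After execution: val = 3
3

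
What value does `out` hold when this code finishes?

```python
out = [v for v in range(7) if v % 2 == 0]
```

Let's trace through this code step by step.

Initialize: out = [v for v in range(7) if v % 2 == 0]

After execution: out = [0, 2, 4, 6]
[0, 2, 4, 6]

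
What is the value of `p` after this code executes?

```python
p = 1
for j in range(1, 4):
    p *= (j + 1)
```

Let's trace through this code step by step.

Initialize: p = 1
Entering loop: for j in range(1, 4):

After execution: p = 24
24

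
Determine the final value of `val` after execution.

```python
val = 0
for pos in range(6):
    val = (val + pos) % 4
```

Let's trace through this code step by step.

Initialize: val = 0
Entering loop: for pos in range(6):

After execution: val = 3
3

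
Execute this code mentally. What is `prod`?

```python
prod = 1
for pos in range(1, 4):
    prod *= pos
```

Let's trace through this code step by step.

Initialize: prod = 1
Entering loop: for pos in range(1, 4):

After execution: prod = 6
6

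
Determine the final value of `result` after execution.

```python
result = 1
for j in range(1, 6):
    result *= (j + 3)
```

Let's trace through this code step by step.

Initialize: result = 1
Entering loop: for j in range(1, 6):

After execution: result = 6720
6720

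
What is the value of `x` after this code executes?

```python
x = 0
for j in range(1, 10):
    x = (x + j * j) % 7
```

Let's trace through this code step by step.

Initialize: x = 0
Entering loop: for j in range(1, 10):

After execution: x = 5
5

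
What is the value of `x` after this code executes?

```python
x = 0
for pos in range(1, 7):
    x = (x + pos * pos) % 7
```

Let's trace through this code step by step.

Initialize: x = 0
Entering loop: for pos in range(1, 7):

After execution: x = 0
0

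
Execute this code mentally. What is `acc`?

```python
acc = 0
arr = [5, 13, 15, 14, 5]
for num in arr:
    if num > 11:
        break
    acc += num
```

Let's trace through this code step by step.

Initialize: acc = 0
Initialize: arr = [5, 13, 15, 14, 5]
Entering loop: for num in arr:

After execution: acc = 5
5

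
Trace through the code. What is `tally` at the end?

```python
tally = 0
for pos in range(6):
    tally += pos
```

Let's trace through this code step by step.

Initialize: tally = 0
Entering loop: for pos in range(6):

After execution: tally = 15
15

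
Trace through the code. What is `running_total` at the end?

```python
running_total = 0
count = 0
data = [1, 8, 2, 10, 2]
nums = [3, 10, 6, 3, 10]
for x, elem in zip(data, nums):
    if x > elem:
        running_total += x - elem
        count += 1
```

Let's trace through this code step by step.

Initialize: running_total = 0
Initialize: count = 0
Initialize: data = [1, 8, 2, 10, 2]
Initialize: nums = [3, 10, 6, 3, 10]
Entering loop: for x, elem in zip(data, nums):

After execution: running_total = 7
7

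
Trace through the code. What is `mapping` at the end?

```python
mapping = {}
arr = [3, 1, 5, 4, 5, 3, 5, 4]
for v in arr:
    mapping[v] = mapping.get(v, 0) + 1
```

Let's trace through this code step by step.

Initialize: mapping = {}
Initialize: arr = [3, 1, 5, 4, 5, 3, 5, 4]
Entering loop: for v in arr:

After execution: mapping = {3: 2, 1: 1, 5: 3, 4: 2}
{3: 2, 1: 1, 5: 3, 4: 2}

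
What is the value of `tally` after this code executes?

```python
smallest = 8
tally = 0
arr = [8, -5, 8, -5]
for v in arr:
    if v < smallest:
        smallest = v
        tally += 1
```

Let's trace through this code step by step.

Initialize: smallest = 8
Initialize: tally = 0
Initialize: arr = [8, -5, 8, -5]
Entering loop: for v in arr:

After execution: tally = 1
1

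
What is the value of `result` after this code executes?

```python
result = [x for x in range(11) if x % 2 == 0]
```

Let's trace through this code step by step.

Initialize: result = [x for x in range(11) if x % 2 == 0]

After execution: result = [0, 2, 4, 6, 8, 10]
[0, 2, 4, 6, 8, 10]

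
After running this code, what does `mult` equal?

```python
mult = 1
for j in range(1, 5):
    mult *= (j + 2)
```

Let's trace through this code step by step.

Initialize: mult = 1
Entering loop: for j in range(1, 5):

After execution: mult = 360
360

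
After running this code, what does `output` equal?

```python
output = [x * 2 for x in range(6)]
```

Let's trace through this code step by step.

Initialize: output = [x * 2 for x in range(6)]

After execution: output = [0, 2, 4, 6, 8, 10]
[0, 2, 4, 6, 8, 10]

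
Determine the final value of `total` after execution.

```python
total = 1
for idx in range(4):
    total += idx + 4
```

Let's trace through this code step by step.

Initialize: total = 1
Entering loop: for idx in range(4):

After execution: total = 23
23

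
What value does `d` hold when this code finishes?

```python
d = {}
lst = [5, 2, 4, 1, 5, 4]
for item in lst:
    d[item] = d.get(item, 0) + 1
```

Let's trace through this code step by step.

Initialize: d = {}
Initialize: lst = [5, 2, 4, 1, 5, 4]
Entering loop: for item in lst:

After execution: d = {5: 2, 2: 1, 4: 2, 1: 1}
{5: 2, 2: 1, 4: 2, 1: 1}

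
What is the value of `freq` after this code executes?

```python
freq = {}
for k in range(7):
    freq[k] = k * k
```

Let's trace through this code step by step.

Initialize: freq = {}
Entering loop: for k in range(7):

After execution: freq = {0: 0, 1: 1, 2: 4, 3: 9, 4: 16, 5: 25, 6: 36}
{0: 0, 1: 1, 2: 4, 3: 9, 4: 16, 5: 25, 6: 36}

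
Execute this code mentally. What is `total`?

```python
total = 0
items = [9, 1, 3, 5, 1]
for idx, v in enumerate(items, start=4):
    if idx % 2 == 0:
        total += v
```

Let's trace through this code step by step.

Initialize: total = 0
Initialize: items = [9, 1, 3, 5, 1]
Entering loop: for idx, v in enumerate(items, start=4):

After execution: total = 13
13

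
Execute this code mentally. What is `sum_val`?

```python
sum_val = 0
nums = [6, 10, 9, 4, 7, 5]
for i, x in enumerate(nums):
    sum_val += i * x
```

Let's trace through this code step by step.

Initialize: sum_val = 0
Initialize: nums = [6, 10, 9, 4, 7, 5]
Entering loop: for i, x in enumerate(nums):

After execution: sum_val = 93
93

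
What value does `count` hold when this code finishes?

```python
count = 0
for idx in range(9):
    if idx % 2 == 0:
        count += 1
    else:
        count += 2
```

Let's trace through this code step by step.

Initialize: count = 0
Entering loop: for idx in range(9):

After execution: count = 13
13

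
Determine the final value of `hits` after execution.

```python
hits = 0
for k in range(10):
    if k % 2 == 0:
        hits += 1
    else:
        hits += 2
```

Let's trace through this code step by step.

Initialize: hits = 0
Entering loop: for k in range(10):

After execution: hits = 15
15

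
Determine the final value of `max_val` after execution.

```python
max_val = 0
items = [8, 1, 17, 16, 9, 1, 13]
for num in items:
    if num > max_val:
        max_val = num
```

Let's trace through this code step by step.

Initialize: max_val = 0
Initialize: items = [8, 1, 17, 16, 9, 1, 13]
Entering loop: for num in items:

After execution: max_val = 17
17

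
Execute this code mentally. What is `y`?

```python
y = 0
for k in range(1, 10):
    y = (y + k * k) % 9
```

Let's trace through this code step by step.

Initialize: y = 0
Entering loop: for k in range(1, 10):

After execution: y = 6
6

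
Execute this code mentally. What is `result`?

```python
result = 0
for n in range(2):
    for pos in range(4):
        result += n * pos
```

Let's trace through this code step by step.

Initialize: result = 0
Entering loop: for n in range(2):

After execution: result = 6
6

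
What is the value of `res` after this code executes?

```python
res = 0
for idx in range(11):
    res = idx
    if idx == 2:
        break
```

Let's trace through this code step by step.

Initialize: res = 0
Entering loop: for idx in range(11):

After execution: res = 2
2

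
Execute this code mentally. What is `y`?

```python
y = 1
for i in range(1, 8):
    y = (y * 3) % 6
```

Let's trace through this code step by step.

Initialize: y = 1
Entering loop: for i in range(1, 8):

After execution: y = 3
3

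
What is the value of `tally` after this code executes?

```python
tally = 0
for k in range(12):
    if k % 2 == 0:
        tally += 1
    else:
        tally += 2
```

Let's trace through this code step by step.

Initialize: tally = 0
Entering loop: for k in range(12):

After execution: tally = 18
18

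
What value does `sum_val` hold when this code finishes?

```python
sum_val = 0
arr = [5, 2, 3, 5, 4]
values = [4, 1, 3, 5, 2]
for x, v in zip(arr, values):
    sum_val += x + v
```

Let's trace through this code step by step.

Initialize: sum_val = 0
Initialize: arr = [5, 2, 3, 5, 4]
Initialize: values = [4, 1, 3, 5, 2]
Entering loop: for x, v in zip(arr, values):

After execution: sum_val = 34
34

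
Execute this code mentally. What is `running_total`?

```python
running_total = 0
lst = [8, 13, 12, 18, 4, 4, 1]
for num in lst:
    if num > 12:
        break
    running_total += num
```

Let's trace through this code step by step.

Initialize: running_total = 0
Initialize: lst = [8, 13, 12, 18, 4, 4, 1]
Entering loop: for num in lst:

After execution: running_total = 8
8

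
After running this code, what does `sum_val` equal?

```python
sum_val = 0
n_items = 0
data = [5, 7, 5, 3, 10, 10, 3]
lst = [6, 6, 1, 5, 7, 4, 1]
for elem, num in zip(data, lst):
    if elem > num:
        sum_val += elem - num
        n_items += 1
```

Let's trace through this code step by step.

Initialize: sum_val = 0
Initialize: n_items = 0
Initialize: data = [5, 7, 5, 3, 10, 10, 3]
Initialize: lst = [6, 6, 1, 5, 7, 4, 1]
Entering loop: for elem, num in zip(data, lst):

After execution: sum_val = 16
16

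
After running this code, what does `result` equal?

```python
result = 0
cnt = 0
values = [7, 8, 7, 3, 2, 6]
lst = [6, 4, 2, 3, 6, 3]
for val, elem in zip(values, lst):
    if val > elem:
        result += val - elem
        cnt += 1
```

Let's trace through this code step by step.

Initialize: result = 0
Initialize: cnt = 0
Initialize: values = [7, 8, 7, 3, 2, 6]
Initialize: lst = [6, 4, 2, 3, 6, 3]
Entering loop: for val, elem in zip(values, lst):

After execution: result = 13
13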